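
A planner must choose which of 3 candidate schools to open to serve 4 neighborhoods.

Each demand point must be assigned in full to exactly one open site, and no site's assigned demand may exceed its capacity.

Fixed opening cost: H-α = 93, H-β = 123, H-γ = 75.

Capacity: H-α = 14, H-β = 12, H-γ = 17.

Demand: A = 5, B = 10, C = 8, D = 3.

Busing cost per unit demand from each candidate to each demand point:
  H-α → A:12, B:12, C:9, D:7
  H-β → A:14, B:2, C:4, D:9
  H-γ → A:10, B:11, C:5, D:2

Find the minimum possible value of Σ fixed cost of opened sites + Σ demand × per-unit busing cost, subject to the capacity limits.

Open {H-β, H-γ}; cheapest assignment that respects the capacities:
  H-β (cap 12, load 10): B — cost 10×2 = 20
  H-γ (cap 17, load 16): A, C, D — cost 5×10 + 8×5 + 3×2 = 96
  Shipping 116, fixed 198 → total 314.
  Any other capacity-feasible assignment to {H-β, H-γ} ships for at least 116.
Compare {H-α, H-γ}: its best feasible assignment gives total 384.
Compare {H-α, H-β, H-γ}: its best feasible assignment gives total 407.
Every other set of open sites that can feasibly serve all demand totals ≥ 384 even under its best assignment. Minimum: 314.

314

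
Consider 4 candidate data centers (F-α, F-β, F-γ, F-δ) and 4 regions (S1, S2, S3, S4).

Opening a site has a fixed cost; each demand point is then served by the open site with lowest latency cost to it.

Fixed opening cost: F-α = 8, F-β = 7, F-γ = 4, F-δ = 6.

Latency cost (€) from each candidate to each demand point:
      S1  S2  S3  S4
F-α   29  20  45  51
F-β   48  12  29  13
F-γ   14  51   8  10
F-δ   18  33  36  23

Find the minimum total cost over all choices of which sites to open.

Open {F-β, F-γ}: assign each demand point to its cheapest open site.
  S1→F-γ 14, S2→F-β 12, S3→F-γ 8, S4→F-γ 10
  latency cost 44, fixed 11 → total 55.
Compare {F-β, F-γ, F-δ}: latency cost 44 + fixed 17 = 61.
Compare {F-α, F-β, F-γ}: latency cost 44 + fixed 19 = 63.
Compare {F-α, F-γ}: latency cost 52 + fixed 12 = 64.
All other subsets cost ≥ 61. Minimum total cost: 55.

55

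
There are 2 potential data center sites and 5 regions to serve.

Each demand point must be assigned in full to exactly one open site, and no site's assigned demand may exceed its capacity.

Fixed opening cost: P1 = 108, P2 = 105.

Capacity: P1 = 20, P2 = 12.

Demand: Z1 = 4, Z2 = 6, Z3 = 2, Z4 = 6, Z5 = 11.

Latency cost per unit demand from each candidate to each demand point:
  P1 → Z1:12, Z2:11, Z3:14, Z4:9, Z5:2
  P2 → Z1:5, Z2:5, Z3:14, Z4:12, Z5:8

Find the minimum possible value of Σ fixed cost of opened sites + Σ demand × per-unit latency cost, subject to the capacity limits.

Open {P1, P2}; cheapest assignment that respects the capacities:
  P1 (cap 20, load 19): Z3, Z4, Z5 — cost 2×14 + 6×9 + 11×2 = 104
  P2 (cap 12, load 10): Z1, Z2 — cost 4×5 + 6×5 = 50
  Shipping 154, fixed 213 → total 367.
  Any other capacity-feasible assignment to {P1, P2} ships for at least 154.
Total demand is 29 and no other set of sites has combined capacity ≥ 29, so {P1, P2} is the only feasible choice of open sites. Minimum: 367.

367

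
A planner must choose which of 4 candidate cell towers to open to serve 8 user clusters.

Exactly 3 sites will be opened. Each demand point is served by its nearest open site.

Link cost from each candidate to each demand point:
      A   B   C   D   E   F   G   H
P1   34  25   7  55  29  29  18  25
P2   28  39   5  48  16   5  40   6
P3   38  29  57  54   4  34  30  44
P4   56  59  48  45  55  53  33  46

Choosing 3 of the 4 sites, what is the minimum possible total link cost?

Open {P1, P2, P3}.
  A→P2 28, B→P1 25, C→P2 5, D→P2 48, E→P3 4, F→P2 5, G→P1 18, H→P2 6  ⇒ total 139.
Compare {P1, P2, P4}: total 148.
Compare {P2, P3, P4}: total 152.
No size-3 selection does better; minimum is 139.

139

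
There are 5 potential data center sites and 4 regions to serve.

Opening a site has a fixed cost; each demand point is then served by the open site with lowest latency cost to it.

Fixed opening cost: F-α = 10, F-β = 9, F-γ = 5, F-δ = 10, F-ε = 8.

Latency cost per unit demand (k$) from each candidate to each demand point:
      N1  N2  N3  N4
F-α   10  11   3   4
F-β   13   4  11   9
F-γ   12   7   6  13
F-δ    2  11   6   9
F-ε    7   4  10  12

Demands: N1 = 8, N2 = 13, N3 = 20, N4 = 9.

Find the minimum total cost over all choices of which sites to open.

192

Open {F-α, F-δ, F-ε}: assign each demand point to its cheapest open site.
  N1→F-δ 8×2=16, N2→F-ε 13×4=52, N3→F-α 20×3=60, N4→F-α 9×4=36
  latency cost 164, fixed 28 → total 192.
Compare {F-α, F-β, F-δ}: latency cost 164 + fixed 29 = 193.
Compare {F-α, F-γ, F-δ, F-ε}: latency cost 164 + fixed 33 = 197.
Compare {F-α, F-β, F-γ, F-δ}: latency cost 164 + fixed 34 = 198.
All other subsets cost ≥ 193. Minimum total cost: 192.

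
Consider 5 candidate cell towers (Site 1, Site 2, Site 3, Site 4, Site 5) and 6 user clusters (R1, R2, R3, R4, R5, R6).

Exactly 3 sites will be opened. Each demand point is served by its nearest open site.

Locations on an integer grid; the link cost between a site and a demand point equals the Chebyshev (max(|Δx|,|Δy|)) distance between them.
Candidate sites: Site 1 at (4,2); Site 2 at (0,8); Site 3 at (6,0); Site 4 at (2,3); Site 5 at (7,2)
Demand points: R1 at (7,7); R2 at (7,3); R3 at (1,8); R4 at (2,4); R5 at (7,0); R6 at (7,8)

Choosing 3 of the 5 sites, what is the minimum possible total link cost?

15

Open {Site 2, Site 4, Site 5}.
  R1→Site 4 5, R2→Site 5 1, R3→Site 2 1, R4→Site 4 1, R5→Site 5 2, R6→Site 4 5  ⇒ total 15.
Compare {Site 2, Site 3, Site 4}: total 16.
Compare {Site 1, Site 2, Site 5}: total 17.
No size-3 selection does better; minimum is 15.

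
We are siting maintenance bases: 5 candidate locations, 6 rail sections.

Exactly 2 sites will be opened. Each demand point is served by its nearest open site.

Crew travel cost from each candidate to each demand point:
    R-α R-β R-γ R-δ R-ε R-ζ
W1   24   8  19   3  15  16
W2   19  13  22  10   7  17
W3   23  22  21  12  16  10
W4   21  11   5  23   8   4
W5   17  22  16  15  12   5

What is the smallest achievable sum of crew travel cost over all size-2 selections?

Open {W1, W4}.
  R-α→W4 21, R-β→W1 8, R-γ→W4 5, R-δ→W1 3, R-ε→W4 8, R-ζ→W4 4  ⇒ total 49.
Compare {W2, W4}: total 56.
Compare {W4, W5}: total 60.
No size-2 selection does better; minimum is 49.

49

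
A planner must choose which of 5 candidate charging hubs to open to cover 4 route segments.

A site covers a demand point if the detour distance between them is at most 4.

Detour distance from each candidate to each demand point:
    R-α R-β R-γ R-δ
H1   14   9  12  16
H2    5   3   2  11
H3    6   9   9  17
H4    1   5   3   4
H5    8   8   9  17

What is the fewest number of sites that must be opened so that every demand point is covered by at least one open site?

2

Coverage sets (demand points within 4 of each site):
  H1: {}
  H2: {R-β, R-γ}
  H3: {}
  H4: {R-α, R-γ, R-δ}
  H5: {}
No single site covers all 4 demand points.
But {H2, H4} covers everything, so the minimum is 2.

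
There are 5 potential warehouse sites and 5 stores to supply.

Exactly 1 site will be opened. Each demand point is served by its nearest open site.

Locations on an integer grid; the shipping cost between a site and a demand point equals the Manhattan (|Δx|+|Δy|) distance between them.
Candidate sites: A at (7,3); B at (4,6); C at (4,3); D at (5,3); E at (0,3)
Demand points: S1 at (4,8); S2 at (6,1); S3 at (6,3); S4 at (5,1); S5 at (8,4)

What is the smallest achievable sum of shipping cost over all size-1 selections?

16

Open {D}.
  S1→D 6, S2→D 3, S3→D 1, S4→D 2, S5→D 4  ⇒ total 16.
Compare {A}: total 18.
Compare {C}: total 19.
No size-1 selection does better; minimum is 16.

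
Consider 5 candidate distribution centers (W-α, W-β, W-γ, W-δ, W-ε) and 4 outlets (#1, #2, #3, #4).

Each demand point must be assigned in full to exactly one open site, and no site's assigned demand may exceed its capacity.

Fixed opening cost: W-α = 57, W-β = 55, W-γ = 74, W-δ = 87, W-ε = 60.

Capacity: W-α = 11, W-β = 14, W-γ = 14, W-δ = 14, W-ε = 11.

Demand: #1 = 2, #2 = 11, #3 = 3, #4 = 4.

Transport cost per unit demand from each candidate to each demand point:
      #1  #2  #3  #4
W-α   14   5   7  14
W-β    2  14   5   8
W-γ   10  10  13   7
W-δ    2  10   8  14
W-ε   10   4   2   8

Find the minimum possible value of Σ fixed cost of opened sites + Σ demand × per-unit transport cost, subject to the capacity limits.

210

Open {W-β, W-ε}; cheapest assignment that respects the capacities:
  W-β (cap 14, load 9): #1, #3, #4 — cost 2×2 + 3×5 + 4×8 = 51
  W-ε (cap 11, load 11): #2 — cost 11×4 = 44
  Shipping 95, fixed 115 → total 210.
  Any other capacity-feasible assignment to {W-β, W-ε} ships for at least 95.
Compare {W-α, W-β}: its best feasible assignment gives total 218.
Compare {W-α, W-ε}: its best feasible assignment gives total 230.
Every other set of open sites that can feasibly serve all demand totals ≥ 218 even under its best assignment. Minimum: 210.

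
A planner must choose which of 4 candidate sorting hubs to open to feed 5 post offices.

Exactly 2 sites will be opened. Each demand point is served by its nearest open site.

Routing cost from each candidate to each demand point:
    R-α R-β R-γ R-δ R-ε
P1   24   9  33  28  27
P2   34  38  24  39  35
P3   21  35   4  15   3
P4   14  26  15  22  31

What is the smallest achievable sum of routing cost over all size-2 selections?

Open {P1, P3}.
  R-α→P3 21, R-β→P1 9, R-γ→P3 4, R-δ→P3 15, R-ε→P3 3  ⇒ total 52.
Compare {P3, P4}: total 62.
Compare {P2, P3}: total 78.
No size-2 selection does better; minimum is 52.

52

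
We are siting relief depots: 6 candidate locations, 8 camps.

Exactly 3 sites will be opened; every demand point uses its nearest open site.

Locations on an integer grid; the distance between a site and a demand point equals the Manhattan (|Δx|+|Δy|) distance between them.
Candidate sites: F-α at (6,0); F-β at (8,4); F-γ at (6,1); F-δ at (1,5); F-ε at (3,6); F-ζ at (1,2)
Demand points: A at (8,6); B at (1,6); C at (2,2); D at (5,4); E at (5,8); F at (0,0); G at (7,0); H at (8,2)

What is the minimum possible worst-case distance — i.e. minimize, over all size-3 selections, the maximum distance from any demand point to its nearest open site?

Open {F-α, F-ε, F-ζ}.
  Farthest demand point is A at distance 5 (to F-ε); all others are ≤ 5.
With {F-β, F-ε, F-ζ} the worst case is 5.
With {F-γ, F-ε, F-ζ} the worst case is 5.
No size-3 selection achieves below 5.

5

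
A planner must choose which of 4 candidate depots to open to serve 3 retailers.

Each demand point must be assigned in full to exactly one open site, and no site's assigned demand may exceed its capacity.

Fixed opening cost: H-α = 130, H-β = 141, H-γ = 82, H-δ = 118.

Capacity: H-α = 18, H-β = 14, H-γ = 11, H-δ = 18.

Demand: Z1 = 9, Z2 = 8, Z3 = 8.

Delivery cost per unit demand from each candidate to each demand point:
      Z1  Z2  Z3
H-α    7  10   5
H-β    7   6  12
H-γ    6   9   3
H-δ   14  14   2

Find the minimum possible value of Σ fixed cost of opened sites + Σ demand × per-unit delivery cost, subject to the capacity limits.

Open {H-α, H-γ}; cheapest assignment that respects the capacities:
  H-α (cap 18, load 17): Z1, Z2 — cost 9×7 + 8×10 = 143
  H-γ (cap 11, load 8): Z3 — cost 8×3 = 24
  Shipping 167, fixed 212 → total 379.
  Any other capacity-feasible assignment to {H-α, H-γ} ships for at least 167.
Compare {H-γ, H-δ}: its best feasible assignment gives total 382.
Compare {H-α, H-δ}: its best feasible assignment gives total 407.
Every other set of open sites that can feasibly serve all demand totals ≥ 382 even under its best assignment. Minimum: 379.

379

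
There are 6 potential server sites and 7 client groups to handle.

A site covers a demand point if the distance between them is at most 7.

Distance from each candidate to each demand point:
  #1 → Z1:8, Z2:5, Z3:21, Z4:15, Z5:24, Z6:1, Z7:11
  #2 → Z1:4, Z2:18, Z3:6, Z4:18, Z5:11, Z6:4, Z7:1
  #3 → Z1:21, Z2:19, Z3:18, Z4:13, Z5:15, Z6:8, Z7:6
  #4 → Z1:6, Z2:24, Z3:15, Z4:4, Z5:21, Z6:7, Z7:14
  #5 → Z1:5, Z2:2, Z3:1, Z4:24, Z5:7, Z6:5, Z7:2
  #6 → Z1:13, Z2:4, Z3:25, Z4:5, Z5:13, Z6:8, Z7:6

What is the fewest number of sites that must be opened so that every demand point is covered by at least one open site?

Coverage sets (demand points within 7 of each site):
  #1: {Z2, Z6}
  #2: {Z1, Z3, Z6, Z7}
  #3: {Z7}
  #4: {Z1, Z4, Z6}
  #5: {Z1, Z2, Z3, Z5, Z6, Z7}
  #6: {Z2, Z4, Z7}
No single site covers all 7 demand points.
But {#4, #5} covers everything, so the minimum is 2.

2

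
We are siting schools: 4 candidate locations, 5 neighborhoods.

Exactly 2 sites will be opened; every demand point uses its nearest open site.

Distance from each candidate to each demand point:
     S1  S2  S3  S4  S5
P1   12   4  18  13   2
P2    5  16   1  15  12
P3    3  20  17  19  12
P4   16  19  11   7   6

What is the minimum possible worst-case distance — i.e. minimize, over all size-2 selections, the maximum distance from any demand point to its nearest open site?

12

Open {P1, P4}.
  Farthest demand point is S1 at distance 12 (to P1); all others are ≤ 12.
With {P1, P2} the worst case is 13.
With {P2, P3} the worst case is 16.
No size-2 selection achieves below 12.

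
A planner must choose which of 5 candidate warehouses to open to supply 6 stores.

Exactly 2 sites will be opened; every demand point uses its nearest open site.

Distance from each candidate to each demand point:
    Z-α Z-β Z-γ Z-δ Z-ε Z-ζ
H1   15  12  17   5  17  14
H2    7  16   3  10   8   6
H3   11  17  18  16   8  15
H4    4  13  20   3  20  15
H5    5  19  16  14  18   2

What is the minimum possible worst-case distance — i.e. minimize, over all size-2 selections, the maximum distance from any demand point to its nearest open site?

Open {H1, H2}.
  Farthest demand point is Z-β at distance 12 (to H1); all others are ≤ 12.
With {H2, H4} the worst case is 13.
With {H2, H3} the worst case is 16.
No size-2 selection achieves below 12.

12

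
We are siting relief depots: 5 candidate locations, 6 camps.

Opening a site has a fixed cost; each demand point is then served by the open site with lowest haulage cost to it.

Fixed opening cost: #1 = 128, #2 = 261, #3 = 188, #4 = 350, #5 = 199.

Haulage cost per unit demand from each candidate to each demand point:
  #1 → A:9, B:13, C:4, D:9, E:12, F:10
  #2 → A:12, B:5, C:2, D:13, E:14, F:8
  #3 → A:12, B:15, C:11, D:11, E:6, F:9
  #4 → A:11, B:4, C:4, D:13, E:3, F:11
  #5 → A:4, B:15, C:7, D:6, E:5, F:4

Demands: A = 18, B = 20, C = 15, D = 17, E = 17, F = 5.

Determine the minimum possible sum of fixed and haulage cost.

Open {#2, #5}: assign each demand point to its cheapest open site.
  A→#5 18×4=72, B→#2 20×5=100, C→#2 15×2=30, D→#5 17×6=102, E→#5 17×5=85, F→#5 5×4=20
  haulage cost 409, fixed 460 → total 869.
Compare {#5}: haulage cost 684 + fixed 199 = 883.
Compare {#1, #5}: haulage cost 599 + fixed 327 = 926.
Compare {#4, #5}: haulage cost 385 + fixed 549 = 934.
All other subsets cost ≥ 883. Minimum total cost: 869.

869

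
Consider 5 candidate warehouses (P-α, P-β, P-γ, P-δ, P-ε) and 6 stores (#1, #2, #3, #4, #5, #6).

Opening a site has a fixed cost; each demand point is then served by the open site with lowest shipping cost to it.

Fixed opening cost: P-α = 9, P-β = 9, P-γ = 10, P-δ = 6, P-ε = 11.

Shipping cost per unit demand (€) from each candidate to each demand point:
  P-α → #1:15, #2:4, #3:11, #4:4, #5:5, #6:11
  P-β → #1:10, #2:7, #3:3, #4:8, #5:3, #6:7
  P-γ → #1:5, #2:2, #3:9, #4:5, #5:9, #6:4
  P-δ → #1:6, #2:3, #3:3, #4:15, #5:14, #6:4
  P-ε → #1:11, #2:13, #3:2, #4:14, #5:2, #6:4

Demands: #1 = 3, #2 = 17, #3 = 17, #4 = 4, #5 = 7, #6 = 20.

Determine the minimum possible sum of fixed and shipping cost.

Open {P-γ, P-ε}: assign each demand point to its cheapest open site.
  #1→P-γ 3×5=15, #2→P-γ 17×2=34, #3→P-ε 17×2=34, #4→P-γ 4×5=20, #5→P-ε 7×2=14, #6→P-γ 20×4=80
  shipping cost 197, fixed 21 → total 218.
Compare {P-α, P-γ, P-ε}: shipping cost 193 + fixed 30 = 223.
Compare {P-γ, P-δ, P-ε}: shipping cost 197 + fixed 27 = 224.
Compare {P-β, P-γ, P-ε}: shipping cost 197 + fixed 30 = 227.
All other subsets cost ≥ 223. Minimum total cost: 218.

218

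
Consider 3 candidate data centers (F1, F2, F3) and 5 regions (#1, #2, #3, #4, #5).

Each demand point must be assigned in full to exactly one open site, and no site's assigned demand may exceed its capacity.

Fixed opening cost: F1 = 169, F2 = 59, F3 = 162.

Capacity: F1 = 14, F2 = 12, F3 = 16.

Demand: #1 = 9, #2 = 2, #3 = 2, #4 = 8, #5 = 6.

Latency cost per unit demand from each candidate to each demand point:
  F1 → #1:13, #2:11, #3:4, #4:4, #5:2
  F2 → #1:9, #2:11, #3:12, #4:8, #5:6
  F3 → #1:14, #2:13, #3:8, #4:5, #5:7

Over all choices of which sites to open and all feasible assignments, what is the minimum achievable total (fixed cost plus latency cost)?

422

Open {F2, F3}; cheapest assignment that respects the capacities:
  F2 (cap 12, load 11): #1, #2 — cost 9×9 + 2×11 = 103
  F3 (cap 16, load 16): #3, #4, #5 — cost 2×8 + 8×5 + 6×7 = 98
  Shipping 201, fixed 221 → total 422.
  Any other capacity-feasible assignment to {F2, F3} ships for at least 201.
Compare {F1, F3}: its best feasible assignment gives total 543.
Compare {F1, F2, F3}: its best feasible assignment gives total 553.
Every other set of open sites that can feasibly serve all demand totals ≥ 543 even under its best assignment. Minimum: 422.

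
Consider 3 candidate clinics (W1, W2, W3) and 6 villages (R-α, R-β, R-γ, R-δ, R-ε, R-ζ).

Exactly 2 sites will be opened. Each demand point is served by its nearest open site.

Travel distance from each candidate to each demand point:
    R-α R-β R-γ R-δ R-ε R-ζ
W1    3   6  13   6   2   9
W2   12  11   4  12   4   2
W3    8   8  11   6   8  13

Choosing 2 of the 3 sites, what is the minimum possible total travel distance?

23

Open {W1, W2}.
  R-α→W1 3, R-β→W1 6, R-γ→W2 4, R-δ→W1 6, R-ε→W1 2, R-ζ→W2 2  ⇒ total 23.
Compare {W2, W3}: total 32.
Compare {W1, W3}: total 37.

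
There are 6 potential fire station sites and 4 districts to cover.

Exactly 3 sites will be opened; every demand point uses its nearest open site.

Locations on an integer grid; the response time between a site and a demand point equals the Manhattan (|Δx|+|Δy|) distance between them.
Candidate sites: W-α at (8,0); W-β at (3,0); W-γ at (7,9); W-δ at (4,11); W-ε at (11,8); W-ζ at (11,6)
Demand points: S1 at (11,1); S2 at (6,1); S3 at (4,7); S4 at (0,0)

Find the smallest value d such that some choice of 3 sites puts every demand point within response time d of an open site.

4

Open {W-α, W-β, W-δ}.
  Farthest demand point is S1 at response time 4 (to W-α); all others are ≤ 4.
With {W-α, W-β, W-γ} the worst case is 5.
With {W-β, W-γ, W-ζ} the worst case is 5.
No size-3 selection achieves below 4.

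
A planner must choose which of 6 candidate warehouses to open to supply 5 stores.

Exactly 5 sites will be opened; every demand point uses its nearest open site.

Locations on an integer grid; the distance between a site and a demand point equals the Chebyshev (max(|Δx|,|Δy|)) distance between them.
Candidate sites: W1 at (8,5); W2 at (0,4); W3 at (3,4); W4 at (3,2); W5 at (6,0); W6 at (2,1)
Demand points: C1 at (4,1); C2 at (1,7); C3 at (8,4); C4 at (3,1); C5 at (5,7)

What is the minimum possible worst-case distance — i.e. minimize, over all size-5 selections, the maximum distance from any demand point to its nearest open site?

3

Open {W1, W2, W3, W4, W5}.
  Farthest demand point is C2 at distance 3 (to W2); all others are ≤ 3.
With {W1, W2, W3, W4, W6} the worst case is 3.
With {W1, W2, W3, W5, W6} the worst case is 3.
No size-5 selection achieves below 3.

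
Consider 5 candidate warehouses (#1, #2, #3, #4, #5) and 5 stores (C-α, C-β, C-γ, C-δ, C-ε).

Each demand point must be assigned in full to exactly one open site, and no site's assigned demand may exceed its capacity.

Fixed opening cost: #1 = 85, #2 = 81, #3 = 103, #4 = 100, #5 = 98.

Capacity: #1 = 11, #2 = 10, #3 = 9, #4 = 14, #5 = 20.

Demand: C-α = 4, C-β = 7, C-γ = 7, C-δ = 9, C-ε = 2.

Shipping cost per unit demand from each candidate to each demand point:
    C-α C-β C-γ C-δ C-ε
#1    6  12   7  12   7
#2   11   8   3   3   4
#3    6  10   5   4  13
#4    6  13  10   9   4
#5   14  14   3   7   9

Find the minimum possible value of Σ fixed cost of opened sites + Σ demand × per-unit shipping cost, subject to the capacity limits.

Open {#2, #5}; cheapest assignment that respects the capacities:
  #2 (cap 10, load 9): C-β, C-ε — cost 7×8 + 2×4 = 64
  #5 (cap 20, load 20): C-α, C-γ, C-δ — cost 4×14 + 7×3 + 9×7 = 140
  Shipping 204, fixed 179 → total 383.
  Any other capacity-feasible assignment to {#2, #5} ships for at least 204.
Compare {#1, #5}: its best feasible assignment gives total 393.
Compare {#4, #5}: its best feasible assignment gives total 405.
Every other set of open sites that can feasibly serve all demand totals ≥ 393 even under its best assignment. Minimum: 383.

383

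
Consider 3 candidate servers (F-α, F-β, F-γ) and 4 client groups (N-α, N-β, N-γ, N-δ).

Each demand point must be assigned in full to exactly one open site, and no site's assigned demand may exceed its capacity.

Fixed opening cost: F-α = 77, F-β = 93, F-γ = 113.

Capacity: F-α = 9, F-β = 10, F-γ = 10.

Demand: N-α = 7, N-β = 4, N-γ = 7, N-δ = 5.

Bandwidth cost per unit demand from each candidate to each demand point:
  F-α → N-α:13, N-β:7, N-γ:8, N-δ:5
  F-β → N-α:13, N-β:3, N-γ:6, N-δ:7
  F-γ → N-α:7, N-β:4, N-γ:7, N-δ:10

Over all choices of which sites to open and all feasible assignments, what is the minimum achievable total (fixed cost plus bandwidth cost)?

427

Open {F-α, F-β, F-γ}; cheapest assignment that respects the capacities:
  F-α (cap 9, load 9): N-β, N-δ — cost 4×7 + 5×5 = 53
  F-β (cap 10, load 7): N-γ — cost 7×6 = 42
  F-γ (cap 10, load 7): N-α — cost 7×7 = 49
  Shipping 144, fixed 283 → total 427.
  Any other capacity-feasible assignment to {F-α, F-β, F-γ} ships for at least 144.
Total demand is 23 and no other set of sites has combined capacity ≥ 23, so {F-α, F-β, F-γ} is the only feasible choice of open sites. Minimum: 427.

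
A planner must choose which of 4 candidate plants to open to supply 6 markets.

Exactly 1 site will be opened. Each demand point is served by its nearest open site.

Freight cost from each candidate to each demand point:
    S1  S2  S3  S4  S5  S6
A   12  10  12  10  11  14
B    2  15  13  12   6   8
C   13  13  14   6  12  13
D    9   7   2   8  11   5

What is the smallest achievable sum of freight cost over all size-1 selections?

Open {D}.
  S1→D 9, S2→D 7, S3→D 2, S4→D 8, S5→D 11, S6→D 5  ⇒ total 42.
Compare {B}: total 56.
Compare {A}: total 69.
No size-1 selection does better; minimum is 42.

42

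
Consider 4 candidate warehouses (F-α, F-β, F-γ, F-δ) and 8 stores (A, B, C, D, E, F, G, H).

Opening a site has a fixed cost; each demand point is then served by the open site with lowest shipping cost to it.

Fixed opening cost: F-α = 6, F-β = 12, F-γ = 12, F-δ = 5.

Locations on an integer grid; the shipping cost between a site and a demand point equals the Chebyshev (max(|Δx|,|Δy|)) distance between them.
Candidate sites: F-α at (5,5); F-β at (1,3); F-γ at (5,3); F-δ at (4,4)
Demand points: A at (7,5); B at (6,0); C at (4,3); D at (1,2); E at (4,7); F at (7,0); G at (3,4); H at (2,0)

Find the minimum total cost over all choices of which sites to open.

28

Open {F-δ}: assign each demand point to its cheapest open site.
  A→F-δ 3, B→F-δ 4, C→F-δ 1, D→F-δ 3, E→F-δ 3, F→F-δ 4, G→F-δ 1, H→F-δ 4
  shipping cost 23, fixed 5 → total 28.
Compare {F-α, F-δ}: shipping cost 21 + fixed 11 = 32.
Compare {F-α}: shipping cost 27 + fixed 6 = 33.
Compare {F-γ}: shipping cost 22 + fixed 12 = 34.
All other subsets cost ≥ 32. Minimum total cost: 28.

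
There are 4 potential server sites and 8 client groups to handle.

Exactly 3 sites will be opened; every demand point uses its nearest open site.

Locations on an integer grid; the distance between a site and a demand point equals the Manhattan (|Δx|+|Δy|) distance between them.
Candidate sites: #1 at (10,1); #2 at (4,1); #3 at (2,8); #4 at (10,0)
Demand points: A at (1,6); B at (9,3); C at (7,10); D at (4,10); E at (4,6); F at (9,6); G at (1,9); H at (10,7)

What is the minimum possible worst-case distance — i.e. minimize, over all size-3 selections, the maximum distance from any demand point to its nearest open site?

7

Open {#1, #2, #3}.
  Farthest demand point is C at distance 7 (to #3); all others are ≤ 7.
With {#1, #3, #4} the worst case is 7.
With {#2, #3, #4} the worst case is 7.
No size-3 selection achieves below 7.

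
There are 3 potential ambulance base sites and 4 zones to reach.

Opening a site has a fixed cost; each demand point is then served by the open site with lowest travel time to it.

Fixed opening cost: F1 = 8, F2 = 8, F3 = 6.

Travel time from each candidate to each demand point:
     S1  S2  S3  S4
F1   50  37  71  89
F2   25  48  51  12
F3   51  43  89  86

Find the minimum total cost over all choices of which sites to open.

Open {F1, F2}: assign each demand point to its cheapest open site.
  S1→F2 25, S2→F1 37, S3→F2 51, S4→F2 12
  travel time 125, fixed 16 → total 141.
Compare {F2}: travel time 136 + fixed 8 = 144.
Compare {F2, F3}: travel time 131 + fixed 14 = 145.
Compare {F1, F2, F3}: travel time 125 + fixed 22 = 147.
All other subsets cost ≥ 144. Minimum total cost: 141.

141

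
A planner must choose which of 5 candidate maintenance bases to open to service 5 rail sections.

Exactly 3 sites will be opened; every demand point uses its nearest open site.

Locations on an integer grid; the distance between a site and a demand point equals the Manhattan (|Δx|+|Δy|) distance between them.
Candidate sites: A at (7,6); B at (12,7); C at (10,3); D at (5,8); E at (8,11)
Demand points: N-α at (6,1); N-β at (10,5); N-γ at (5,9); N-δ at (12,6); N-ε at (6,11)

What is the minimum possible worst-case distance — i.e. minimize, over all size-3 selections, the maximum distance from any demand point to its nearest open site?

6

Open {A, B, C}.
  Farthest demand point is N-α at distance 6 (to A); all others are ≤ 6.
With {A, B, D} the worst case is 6.
With {A, B, E} the worst case is 6.
No size-3 selection achieves below 6.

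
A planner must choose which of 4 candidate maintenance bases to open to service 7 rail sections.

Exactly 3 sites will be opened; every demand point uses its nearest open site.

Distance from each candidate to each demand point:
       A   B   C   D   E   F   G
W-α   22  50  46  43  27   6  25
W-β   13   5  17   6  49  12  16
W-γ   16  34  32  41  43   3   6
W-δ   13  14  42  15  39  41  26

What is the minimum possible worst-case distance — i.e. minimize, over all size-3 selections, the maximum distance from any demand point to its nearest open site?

27

Open {W-α, W-β, W-γ}.
  Farthest demand point is E at distance 27 (to W-α); all others are ≤ 27.
With {W-α, W-β, W-δ} the worst case is 27.
With {W-α, W-γ, W-δ} the worst case is 32.
No size-3 selection achieves below 27.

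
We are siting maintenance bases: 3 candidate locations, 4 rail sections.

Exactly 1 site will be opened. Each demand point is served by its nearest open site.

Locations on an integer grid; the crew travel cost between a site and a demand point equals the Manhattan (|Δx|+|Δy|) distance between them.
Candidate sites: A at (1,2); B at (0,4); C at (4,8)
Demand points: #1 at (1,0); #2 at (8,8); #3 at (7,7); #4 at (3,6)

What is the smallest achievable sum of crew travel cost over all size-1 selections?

Open {C}.
  #1→C 11, #2→C 4, #3→C 4, #4→C 3  ⇒ total 22.
Compare {A}: total 32.
Compare {B}: total 32.

22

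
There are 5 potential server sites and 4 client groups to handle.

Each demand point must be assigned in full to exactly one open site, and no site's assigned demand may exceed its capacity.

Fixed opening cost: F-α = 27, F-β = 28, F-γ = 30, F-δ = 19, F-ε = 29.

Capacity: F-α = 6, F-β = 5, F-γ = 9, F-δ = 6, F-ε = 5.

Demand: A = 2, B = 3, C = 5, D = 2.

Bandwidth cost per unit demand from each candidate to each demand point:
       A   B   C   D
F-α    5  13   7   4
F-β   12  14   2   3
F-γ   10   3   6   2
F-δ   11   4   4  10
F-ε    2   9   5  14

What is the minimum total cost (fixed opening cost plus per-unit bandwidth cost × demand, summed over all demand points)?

101

Open {F-β, F-γ}; cheapest assignment that respects the capacities:
  F-β (cap 5, load 5): C — cost 5×2 = 10
  F-γ (cap 9, load 7): A, B, D — cost 2×10 + 3×3 + 2×2 = 33
  Shipping 43, fixed 58 → total 101.
  Any other capacity-feasible assignment to {F-β, F-γ} ships for at least 43.
Compare {F-γ, F-δ}: its best feasible assignment gives total 102.
Compare {F-α, F-γ}: its best feasible assignment gives total 114.
Every other set of open sites that can feasibly serve all demand totals ≥ 102 even under its best assignment. Minimum: 101.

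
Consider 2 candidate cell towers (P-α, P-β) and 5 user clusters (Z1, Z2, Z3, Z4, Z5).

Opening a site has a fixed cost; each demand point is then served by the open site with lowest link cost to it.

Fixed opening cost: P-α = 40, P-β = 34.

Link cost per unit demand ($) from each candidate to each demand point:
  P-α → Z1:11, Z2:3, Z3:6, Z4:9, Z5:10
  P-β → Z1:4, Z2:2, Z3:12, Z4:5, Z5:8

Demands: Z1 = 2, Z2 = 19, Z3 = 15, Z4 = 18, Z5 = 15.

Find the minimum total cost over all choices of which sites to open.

420

Open {P-α, P-β}: assign each demand point to its cheapest open site.
  Z1→P-β 2×4=8, Z2→P-β 19×2=38, Z3→P-α 15×6=90, Z4→P-β 18×5=90, Z5→P-β 15×8=120
  link cost 346, fixed 74 → total 420.
Compare {P-β}: link cost 436 + fixed 34 = 470.
Compare {P-α}: link cost 481 + fixed 40 = 521.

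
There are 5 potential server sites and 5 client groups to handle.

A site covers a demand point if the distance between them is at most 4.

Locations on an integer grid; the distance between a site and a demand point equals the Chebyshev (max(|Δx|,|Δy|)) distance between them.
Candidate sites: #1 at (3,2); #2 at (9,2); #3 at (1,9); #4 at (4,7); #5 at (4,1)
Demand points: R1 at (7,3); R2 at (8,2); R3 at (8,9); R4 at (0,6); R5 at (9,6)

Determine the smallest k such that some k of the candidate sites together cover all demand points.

Coverage sets (demand points within 4 of each site):
  #1: {R1, R4}
  #2: {R1, R2, R5}
  #3: {R4}
  #4: {R1, R3, R4}
  #5: {R1, R2}
No single site covers all 5 demand points.
But {#2, #4} covers everything, so the minimum is 2.

2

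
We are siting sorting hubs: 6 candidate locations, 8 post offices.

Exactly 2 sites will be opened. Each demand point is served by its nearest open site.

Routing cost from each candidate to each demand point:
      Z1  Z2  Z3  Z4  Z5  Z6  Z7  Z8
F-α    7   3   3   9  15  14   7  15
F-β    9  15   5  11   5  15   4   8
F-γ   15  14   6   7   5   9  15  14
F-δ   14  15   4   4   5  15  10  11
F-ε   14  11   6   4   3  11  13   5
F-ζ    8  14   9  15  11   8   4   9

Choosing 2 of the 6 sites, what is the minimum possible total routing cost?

43

Open {F-α, F-ε}.
  Z1→F-α 7, Z2→F-α 3, Z3→F-α 3, Z4→F-ε 4, Z5→F-ε 3, Z6→F-ε 11, Z7→F-α 7, Z8→F-ε 5  ⇒ total 43.
Compare {F-ε, F-ζ}: total 49.
Compare {F-β, F-ε}: total 52.
No size-2 selection does better; minimum is 43.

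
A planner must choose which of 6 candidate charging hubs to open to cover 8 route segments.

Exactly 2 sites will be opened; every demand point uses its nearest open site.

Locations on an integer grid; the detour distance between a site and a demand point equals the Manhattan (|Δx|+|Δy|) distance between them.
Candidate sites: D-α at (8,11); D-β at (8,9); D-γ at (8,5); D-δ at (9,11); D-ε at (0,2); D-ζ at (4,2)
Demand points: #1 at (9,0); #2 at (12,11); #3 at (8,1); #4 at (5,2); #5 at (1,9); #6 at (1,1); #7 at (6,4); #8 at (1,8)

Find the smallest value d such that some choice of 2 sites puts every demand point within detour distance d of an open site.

8

Open {D-β, D-ζ}.
  Farthest demand point is #8 at detour distance 8 (to D-β); all others are ≤ 8.
With {D-α, D-ζ} the worst case is 9.
With {D-β, D-ε} the worst case is 10.
No size-2 selection achieves below 8.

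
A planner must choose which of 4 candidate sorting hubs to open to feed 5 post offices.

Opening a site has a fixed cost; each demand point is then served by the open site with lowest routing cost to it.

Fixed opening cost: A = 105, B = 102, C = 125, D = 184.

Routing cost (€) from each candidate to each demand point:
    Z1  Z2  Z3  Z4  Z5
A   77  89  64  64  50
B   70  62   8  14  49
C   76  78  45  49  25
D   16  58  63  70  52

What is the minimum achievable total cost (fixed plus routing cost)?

305

Open {B}: assign each demand point to its cheapest open site.
  Z1→B 70, Z2→B 62, Z3→B 8, Z4→B 14, Z5→B 49
  routing cost 203, fixed 102 → total 305.
Compare {C}: routing cost 273 + fixed 125 = 398.
Compare {B, C}: routing cost 179 + fixed 227 = 406.
Compare {A, B}: routing cost 203 + fixed 207 = 410.
All other subsets cost ≥ 398. Minimum total cost: 305.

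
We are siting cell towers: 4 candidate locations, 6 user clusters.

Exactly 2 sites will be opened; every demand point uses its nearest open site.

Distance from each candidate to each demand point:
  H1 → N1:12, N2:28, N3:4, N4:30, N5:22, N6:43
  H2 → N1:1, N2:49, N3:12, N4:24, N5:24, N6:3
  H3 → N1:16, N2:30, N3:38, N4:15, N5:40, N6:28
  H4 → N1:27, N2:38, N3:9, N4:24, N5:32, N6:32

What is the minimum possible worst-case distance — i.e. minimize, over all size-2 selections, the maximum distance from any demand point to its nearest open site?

28

Open {H1, H2}.
  Farthest demand point is N2 at distance 28 (to H1); all others are ≤ 28.
With {H1, H3} the worst case is 28.
With {H2, H3} the worst case is 30.
No size-2 selection achieves below 28.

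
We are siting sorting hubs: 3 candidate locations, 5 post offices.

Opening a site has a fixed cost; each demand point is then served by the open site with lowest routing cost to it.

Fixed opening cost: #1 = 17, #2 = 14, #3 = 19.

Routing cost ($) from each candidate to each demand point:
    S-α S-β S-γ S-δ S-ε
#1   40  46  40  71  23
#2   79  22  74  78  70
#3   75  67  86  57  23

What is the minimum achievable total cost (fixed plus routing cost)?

Open {#1, #2}: assign each demand point to its cheapest open site.
  S-α→#1 40, S-β→#2 22, S-γ→#1 40, S-δ→#1 71, S-ε→#1 23
  routing cost 196, fixed 31 → total 227.
Compare {#1, #2, #3}: routing cost 182 + fixed 50 = 232.
Compare {#1}: routing cost 220 + fixed 17 = 237.
Compare {#1, #3}: routing cost 206 + fixed 36 = 242.
All other subsets cost ≥ 232. Minimum total cost: 227.

227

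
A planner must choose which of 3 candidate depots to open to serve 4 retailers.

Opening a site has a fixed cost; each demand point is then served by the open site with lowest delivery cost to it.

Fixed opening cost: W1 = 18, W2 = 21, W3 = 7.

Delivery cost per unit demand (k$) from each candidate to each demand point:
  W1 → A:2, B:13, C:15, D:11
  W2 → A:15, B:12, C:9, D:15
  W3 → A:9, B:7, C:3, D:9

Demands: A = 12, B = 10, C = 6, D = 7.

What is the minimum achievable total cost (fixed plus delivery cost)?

200

Open {W1, W3}: assign each demand point to its cheapest open site.
  A→W1 12×2=24, B→W3 10×7=70, C→W3 6×3=18, D→W3 7×9=63
  delivery cost 175, fixed 25 → total 200.
Compare {W1, W2, W3}: delivery cost 175 + fixed 46 = 221.
Compare {W3}: delivery cost 259 + fixed 7 = 266.
Compare {W2, W3}: delivery cost 259 + fixed 28 = 287.
All other subsets cost ≥ 221. Minimum total cost: 200.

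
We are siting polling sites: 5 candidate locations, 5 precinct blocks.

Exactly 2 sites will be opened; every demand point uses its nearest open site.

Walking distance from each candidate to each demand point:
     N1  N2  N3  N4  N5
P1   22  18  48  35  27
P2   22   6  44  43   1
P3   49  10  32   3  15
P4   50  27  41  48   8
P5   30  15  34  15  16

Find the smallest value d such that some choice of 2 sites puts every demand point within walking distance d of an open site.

32

Open {P1, P3}.
  Farthest demand point is N3 at walking distance 32 (to P3); all others are ≤ 32.
With {P2, P3} the worst case is 32.
With {P3, P5} the worst case is 32.
No size-2 selection achieves below 32.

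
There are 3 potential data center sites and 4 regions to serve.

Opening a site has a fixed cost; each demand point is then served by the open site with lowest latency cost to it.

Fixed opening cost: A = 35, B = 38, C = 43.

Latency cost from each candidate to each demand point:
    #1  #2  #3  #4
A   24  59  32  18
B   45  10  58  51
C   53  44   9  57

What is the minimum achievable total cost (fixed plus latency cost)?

157

Open {A, B}: assign each demand point to its cheapest open site.
  #1→A 24, #2→B 10, #3→A 32, #4→A 18
  latency cost 84, fixed 73 → total 157.
Compare {A}: latency cost 133 + fixed 35 = 168.
Compare {A, C}: latency cost 95 + fixed 78 = 173.
Compare {A, B, C}: latency cost 61 + fixed 116 = 177.
All other subsets cost ≥ 168. Minimum total cost: 157.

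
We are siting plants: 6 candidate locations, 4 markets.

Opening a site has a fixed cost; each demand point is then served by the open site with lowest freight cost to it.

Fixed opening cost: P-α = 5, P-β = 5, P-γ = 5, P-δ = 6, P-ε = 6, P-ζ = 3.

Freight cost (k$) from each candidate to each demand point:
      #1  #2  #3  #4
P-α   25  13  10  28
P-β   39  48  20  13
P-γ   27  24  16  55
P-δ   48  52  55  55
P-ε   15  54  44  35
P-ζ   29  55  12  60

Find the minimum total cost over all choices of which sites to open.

67

Open {P-α, P-β, P-ε}: assign each demand point to its cheapest open site.
  #1→P-ε 15, #2→P-α 13, #3→P-α 10, #4→P-β 13
  freight cost 51, fixed 16 → total 67.
Compare {P-α, P-β, P-ε, P-ζ}: freight cost 51 + fixed 19 = 70.
Compare {P-α, P-β}: freight cost 61 + fixed 10 = 71.
Compare {P-α, P-β, P-γ, P-ε}: freight cost 51 + fixed 21 = 72.
All other subsets cost ≥ 70. Minimum total cost: 67.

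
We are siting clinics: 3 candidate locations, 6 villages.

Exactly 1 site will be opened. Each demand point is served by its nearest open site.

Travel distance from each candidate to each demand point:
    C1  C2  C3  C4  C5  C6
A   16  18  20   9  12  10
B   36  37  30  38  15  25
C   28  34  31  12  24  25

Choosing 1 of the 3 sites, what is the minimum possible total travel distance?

Open {A}.
  C1→A 16, C2→A 18, C3→A 20, C4→A 9, C5→A 12, C6→A 10  ⇒ total 85.
Compare {C}: total 154.
Compare {B}: total 181.

85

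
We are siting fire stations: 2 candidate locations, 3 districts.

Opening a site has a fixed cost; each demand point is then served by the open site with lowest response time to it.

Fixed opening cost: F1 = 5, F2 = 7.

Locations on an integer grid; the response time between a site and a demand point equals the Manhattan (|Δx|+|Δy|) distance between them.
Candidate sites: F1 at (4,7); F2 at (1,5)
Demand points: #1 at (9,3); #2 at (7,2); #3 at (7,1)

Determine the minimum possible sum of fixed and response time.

31

Open {F1}: assign each demand point to its cheapest open site.
  #1→F1 9, #2→F1 8, #3→F1 9
  response time 26, fixed 5 → total 31.
Compare {F2}: response time 29 + fixed 7 = 36.
Compare {F1, F2}: response time 26 + fixed 12 = 38.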